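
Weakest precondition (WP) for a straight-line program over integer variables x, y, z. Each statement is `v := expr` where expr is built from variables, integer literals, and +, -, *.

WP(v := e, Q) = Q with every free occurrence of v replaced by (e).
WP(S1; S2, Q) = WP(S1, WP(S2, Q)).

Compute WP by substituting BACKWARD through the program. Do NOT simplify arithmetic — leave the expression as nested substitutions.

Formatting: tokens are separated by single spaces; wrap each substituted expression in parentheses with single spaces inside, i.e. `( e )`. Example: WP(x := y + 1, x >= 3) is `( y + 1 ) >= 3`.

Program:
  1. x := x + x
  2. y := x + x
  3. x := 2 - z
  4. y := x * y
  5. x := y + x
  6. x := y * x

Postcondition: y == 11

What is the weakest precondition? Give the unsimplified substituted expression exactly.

post: y == 11
stmt 6: x := y * x  -- replace 0 occurrence(s) of x with (y * x)
  => y == 11
stmt 5: x := y + x  -- replace 0 occurrence(s) of x with (y + x)
  => y == 11
stmt 4: y := x * y  -- replace 1 occurrence(s) of y with (x * y)
  => ( x * y ) == 11
stmt 3: x := 2 - z  -- replace 1 occurrence(s) of x with (2 - z)
  => ( ( 2 - z ) * y ) == 11
stmt 2: y := x + x  -- replace 1 occurrence(s) of y with (x + x)
  => ( ( 2 - z ) * ( x + x ) ) == 11
stmt 1: x := x + x  -- replace 2 occurrence(s) of x with (x + x)
  => ( ( 2 - z ) * ( ( x + x ) + ( x + x ) ) ) == 11

Answer: ( ( 2 - z ) * ( ( x + x ) + ( x + x ) ) ) == 11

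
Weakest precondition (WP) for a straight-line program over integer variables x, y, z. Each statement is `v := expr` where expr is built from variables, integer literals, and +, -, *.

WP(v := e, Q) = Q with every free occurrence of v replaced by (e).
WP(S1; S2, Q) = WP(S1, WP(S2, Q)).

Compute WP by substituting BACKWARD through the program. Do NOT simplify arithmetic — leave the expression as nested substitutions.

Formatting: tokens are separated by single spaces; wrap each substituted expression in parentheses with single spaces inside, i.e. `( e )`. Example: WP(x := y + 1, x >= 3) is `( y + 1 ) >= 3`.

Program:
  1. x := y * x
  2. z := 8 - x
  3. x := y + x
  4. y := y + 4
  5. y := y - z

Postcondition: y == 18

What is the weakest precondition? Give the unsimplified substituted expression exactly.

post: y == 18
stmt 5: y := y - z  -- replace 1 occurrence(s) of y with (y - z)
  => ( y - z ) == 18
stmt 4: y := y + 4  -- replace 1 occurrence(s) of y with (y + 4)
  => ( ( y + 4 ) - z ) == 18
stmt 3: x := y + x  -- replace 0 occurrence(s) of x with (y + x)
  => ( ( y + 4 ) - z ) == 18
stmt 2: z := 8 - x  -- replace 1 occurrence(s) of z with (8 - x)
  => ( ( y + 4 ) - ( 8 - x ) ) == 18
stmt 1: x := y * x  -- replace 1 occurrence(s) of x with (y * x)
  => ( ( y + 4 ) - ( 8 - ( y * x ) ) ) == 18

Answer: ( ( y + 4 ) - ( 8 - ( y * x ) ) ) == 18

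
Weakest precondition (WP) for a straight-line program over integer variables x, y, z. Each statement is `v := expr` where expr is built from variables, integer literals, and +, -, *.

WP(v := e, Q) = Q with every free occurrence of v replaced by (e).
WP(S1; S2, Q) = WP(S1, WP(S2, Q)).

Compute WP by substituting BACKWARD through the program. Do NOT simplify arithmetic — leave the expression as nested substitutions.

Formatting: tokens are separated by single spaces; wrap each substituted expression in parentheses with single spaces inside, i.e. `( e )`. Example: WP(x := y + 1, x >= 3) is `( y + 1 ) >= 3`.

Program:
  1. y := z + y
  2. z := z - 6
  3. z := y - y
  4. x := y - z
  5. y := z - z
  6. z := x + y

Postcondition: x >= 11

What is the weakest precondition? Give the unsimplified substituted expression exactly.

Answer: ( ( z + y ) - ( ( z + y ) - ( z + y ) ) ) >= 11

Derivation:
post: x >= 11
stmt 6: z := x + y  -- replace 0 occurrence(s) of z with (x + y)
  => x >= 11
stmt 5: y := z - z  -- replace 0 occurrence(s) of y with (z - z)
  => x >= 11
stmt 4: x := y - z  -- replace 1 occurrence(s) of x with (y - z)
  => ( y - z ) >= 11
stmt 3: z := y - y  -- replace 1 occurrence(s) of z with (y - y)
  => ( y - ( y - y ) ) >= 11
stmt 2: z := z - 6  -- replace 0 occurrence(s) of z with (z - 6)
  => ( y - ( y - y ) ) >= 11
stmt 1: y := z + y  -- replace 3 occurrence(s) of y with (z + y)
  => ( ( z + y ) - ( ( z + y ) - ( z + y ) ) ) >= 11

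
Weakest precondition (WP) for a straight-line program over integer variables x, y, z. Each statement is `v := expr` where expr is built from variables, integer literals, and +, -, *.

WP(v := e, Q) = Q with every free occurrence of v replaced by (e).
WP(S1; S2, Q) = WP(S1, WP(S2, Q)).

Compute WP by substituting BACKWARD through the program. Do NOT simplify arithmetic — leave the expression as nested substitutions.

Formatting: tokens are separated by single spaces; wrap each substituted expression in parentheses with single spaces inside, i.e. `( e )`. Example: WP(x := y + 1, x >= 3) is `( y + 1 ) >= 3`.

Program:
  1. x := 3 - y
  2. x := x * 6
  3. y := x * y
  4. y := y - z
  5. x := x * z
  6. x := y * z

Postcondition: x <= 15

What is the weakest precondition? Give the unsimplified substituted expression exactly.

post: x <= 15
stmt 6: x := y * z  -- replace 1 occurrence(s) of x with (y * z)
  => ( y * z ) <= 15
stmt 5: x := x * z  -- replace 0 occurrence(s) of x with (x * z)
  => ( y * z ) <= 15
stmt 4: y := y - z  -- replace 1 occurrence(s) of y with (y - z)
  => ( ( y - z ) * z ) <= 15
stmt 3: y := x * y  -- replace 1 occurrence(s) of y with (x * y)
  => ( ( ( x * y ) - z ) * z ) <= 15
stmt 2: x := x * 6  -- replace 1 occurrence(s) of x with (x * 6)
  => ( ( ( ( x * 6 ) * y ) - z ) * z ) <= 15
stmt 1: x := 3 - y  -- replace 1 occurrence(s) of x with (3 - y)
  => ( ( ( ( ( 3 - y ) * 6 ) * y ) - z ) * z ) <= 15

Answer: ( ( ( ( ( 3 - y ) * 6 ) * y ) - z ) * z ) <= 15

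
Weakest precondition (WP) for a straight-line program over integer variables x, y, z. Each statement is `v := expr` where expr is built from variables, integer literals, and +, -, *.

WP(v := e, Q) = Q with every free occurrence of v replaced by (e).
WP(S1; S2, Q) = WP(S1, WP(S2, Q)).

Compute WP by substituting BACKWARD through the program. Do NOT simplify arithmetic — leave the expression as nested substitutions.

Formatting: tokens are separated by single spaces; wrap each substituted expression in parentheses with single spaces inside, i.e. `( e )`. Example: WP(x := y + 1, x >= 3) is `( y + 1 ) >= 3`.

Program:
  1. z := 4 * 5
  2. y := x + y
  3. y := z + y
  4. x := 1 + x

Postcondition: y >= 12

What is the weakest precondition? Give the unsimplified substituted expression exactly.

Answer: ( ( 4 * 5 ) + ( x + y ) ) >= 12

Derivation:
post: y >= 12
stmt 4: x := 1 + x  -- replace 0 occurrence(s) of x with (1 + x)
  => y >= 12
stmt 3: y := z + y  -- replace 1 occurrence(s) of y with (z + y)
  => ( z + y ) >= 12
stmt 2: y := x + y  -- replace 1 occurrence(s) of y with (x + y)
  => ( z + ( x + y ) ) >= 12
stmt 1: z := 4 * 5  -- replace 1 occurrence(s) of z with (4 * 5)
  => ( ( 4 * 5 ) + ( x + y ) ) >= 12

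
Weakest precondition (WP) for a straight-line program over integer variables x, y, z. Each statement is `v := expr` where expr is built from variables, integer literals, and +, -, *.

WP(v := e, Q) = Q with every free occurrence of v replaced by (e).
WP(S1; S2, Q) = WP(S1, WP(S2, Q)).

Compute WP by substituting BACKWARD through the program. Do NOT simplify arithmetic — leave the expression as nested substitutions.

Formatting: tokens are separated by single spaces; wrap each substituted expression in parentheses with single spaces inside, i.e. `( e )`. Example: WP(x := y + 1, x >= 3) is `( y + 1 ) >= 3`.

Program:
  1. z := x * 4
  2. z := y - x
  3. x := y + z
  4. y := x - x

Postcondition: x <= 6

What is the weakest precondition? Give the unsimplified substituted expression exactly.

Answer: ( y + ( y - x ) ) <= 6

Derivation:
post: x <= 6
stmt 4: y := x - x  -- replace 0 occurrence(s) of y with (x - x)
  => x <= 6
stmt 3: x := y + z  -- replace 1 occurrence(s) of x with (y + z)
  => ( y + z ) <= 6
stmt 2: z := y - x  -- replace 1 occurrence(s) of z with (y - x)
  => ( y + ( y - x ) ) <= 6
stmt 1: z := x * 4  -- replace 0 occurrence(s) of z with (x * 4)
  => ( y + ( y - x ) ) <= 6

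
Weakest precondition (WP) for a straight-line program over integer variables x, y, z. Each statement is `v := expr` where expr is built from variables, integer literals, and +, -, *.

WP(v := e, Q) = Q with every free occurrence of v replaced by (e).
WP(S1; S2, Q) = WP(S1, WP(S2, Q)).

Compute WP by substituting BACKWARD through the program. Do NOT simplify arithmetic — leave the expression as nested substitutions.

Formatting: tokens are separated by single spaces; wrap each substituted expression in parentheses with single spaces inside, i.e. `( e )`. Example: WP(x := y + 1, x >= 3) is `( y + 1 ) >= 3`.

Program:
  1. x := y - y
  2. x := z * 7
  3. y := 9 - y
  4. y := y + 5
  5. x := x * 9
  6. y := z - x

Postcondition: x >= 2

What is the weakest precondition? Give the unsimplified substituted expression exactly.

Answer: ( ( z * 7 ) * 9 ) >= 2

Derivation:
post: x >= 2
stmt 6: y := z - x  -- replace 0 occurrence(s) of y with (z - x)
  => x >= 2
stmt 5: x := x * 9  -- replace 1 occurrence(s) of x with (x * 9)
  => ( x * 9 ) >= 2
stmt 4: y := y + 5  -- replace 0 occurrence(s) of y with (y + 5)
  => ( x * 9 ) >= 2
stmt 3: y := 9 - y  -- replace 0 occurrence(s) of y with (9 - y)
  => ( x * 9 ) >= 2
stmt 2: x := z * 7  -- replace 1 occurrence(s) of x with (z * 7)
  => ( ( z * 7 ) * 9 ) >= 2
stmt 1: x := y - y  -- replace 0 occurrence(s) of x with (y - y)
  => ( ( z * 7 ) * 9 ) >= 2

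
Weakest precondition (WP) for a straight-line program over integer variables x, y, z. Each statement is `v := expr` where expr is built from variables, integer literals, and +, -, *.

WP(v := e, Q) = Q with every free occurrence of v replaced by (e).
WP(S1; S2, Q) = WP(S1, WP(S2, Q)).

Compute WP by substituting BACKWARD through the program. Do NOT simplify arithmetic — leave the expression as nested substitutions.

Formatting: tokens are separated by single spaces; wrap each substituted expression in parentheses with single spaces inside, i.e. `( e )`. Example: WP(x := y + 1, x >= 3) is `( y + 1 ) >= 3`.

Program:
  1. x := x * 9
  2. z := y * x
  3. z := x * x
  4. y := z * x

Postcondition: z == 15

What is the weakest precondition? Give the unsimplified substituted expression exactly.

Answer: ( ( x * 9 ) * ( x * 9 ) ) == 15

Derivation:
post: z == 15
stmt 4: y := z * x  -- replace 0 occurrence(s) of y with (z * x)
  => z == 15
stmt 3: z := x * x  -- replace 1 occurrence(s) of z with (x * x)
  => ( x * x ) == 15
stmt 2: z := y * x  -- replace 0 occurrence(s) of z with (y * x)
  => ( x * x ) == 15
stmt 1: x := x * 9  -- replace 2 occurrence(s) of x with (x * 9)
  => ( ( x * 9 ) * ( x * 9 ) ) == 15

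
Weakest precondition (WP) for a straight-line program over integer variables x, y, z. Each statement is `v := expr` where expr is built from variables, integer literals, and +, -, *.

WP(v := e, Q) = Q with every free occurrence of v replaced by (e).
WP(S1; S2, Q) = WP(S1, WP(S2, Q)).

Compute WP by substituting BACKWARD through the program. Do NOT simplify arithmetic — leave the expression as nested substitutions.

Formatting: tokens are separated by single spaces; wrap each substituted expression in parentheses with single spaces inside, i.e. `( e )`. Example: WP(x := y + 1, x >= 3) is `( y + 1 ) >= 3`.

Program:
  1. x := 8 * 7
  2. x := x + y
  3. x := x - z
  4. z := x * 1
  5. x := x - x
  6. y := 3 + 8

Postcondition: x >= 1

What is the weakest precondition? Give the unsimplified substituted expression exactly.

Answer: ( ( ( ( 8 * 7 ) + y ) - z ) - ( ( ( 8 * 7 ) + y ) - z ) ) >= 1

Derivation:
post: x >= 1
stmt 6: y := 3 + 8  -- replace 0 occurrence(s) of y with (3 + 8)
  => x >= 1
stmt 5: x := x - x  -- replace 1 occurrence(s) of x with (x - x)
  => ( x - x ) >= 1
stmt 4: z := x * 1  -- replace 0 occurrence(s) of z with (x * 1)
  => ( x - x ) >= 1
stmt 3: x := x - z  -- replace 2 occurrence(s) of x with (x - z)
  => ( ( x - z ) - ( x - z ) ) >= 1
stmt 2: x := x + y  -- replace 2 occurrence(s) of x with (x + y)
  => ( ( ( x + y ) - z ) - ( ( x + y ) - z ) ) >= 1
stmt 1: x := 8 * 7  -- replace 2 occurrence(s) of x with (8 * 7)
  => ( ( ( ( 8 * 7 ) + y ) - z ) - ( ( ( 8 * 7 ) + y ) - z ) ) >= 1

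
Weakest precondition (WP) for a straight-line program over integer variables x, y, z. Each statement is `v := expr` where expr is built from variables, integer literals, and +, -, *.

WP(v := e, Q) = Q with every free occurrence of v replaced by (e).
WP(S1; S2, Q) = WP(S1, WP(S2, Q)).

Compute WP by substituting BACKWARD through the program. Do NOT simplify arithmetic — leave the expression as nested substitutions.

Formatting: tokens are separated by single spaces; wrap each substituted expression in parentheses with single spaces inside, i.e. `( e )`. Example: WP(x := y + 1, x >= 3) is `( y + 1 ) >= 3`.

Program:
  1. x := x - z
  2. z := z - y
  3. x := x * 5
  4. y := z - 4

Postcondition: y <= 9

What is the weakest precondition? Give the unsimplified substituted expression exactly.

Answer: ( ( z - y ) - 4 ) <= 9

Derivation:
post: y <= 9
stmt 4: y := z - 4  -- replace 1 occurrence(s) of y with (z - 4)
  => ( z - 4 ) <= 9
stmt 3: x := x * 5  -- replace 0 occurrence(s) of x with (x * 5)
  => ( z - 4 ) <= 9
stmt 2: z := z - y  -- replace 1 occurrence(s) of z with (z - y)
  => ( ( z - y ) - 4 ) <= 9
stmt 1: x := x - z  -- replace 0 occurrence(s) of x with (x - z)
  => ( ( z - y ) - 4 ) <= 9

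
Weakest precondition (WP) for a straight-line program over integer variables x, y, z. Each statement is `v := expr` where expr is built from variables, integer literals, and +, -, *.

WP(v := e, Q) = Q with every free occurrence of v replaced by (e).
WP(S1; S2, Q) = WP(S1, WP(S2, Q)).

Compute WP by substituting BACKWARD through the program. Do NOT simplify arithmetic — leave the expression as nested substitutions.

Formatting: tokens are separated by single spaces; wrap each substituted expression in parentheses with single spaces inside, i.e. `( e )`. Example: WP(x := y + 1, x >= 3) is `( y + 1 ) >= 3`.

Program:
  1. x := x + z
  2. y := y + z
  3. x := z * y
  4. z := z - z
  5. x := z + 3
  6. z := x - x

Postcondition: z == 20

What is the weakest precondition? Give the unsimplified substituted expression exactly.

post: z == 20
stmt 6: z := x - x  -- replace 1 occurrence(s) of z with (x - x)
  => ( x - x ) == 20
stmt 5: x := z + 3  -- replace 2 occurrence(s) of x with (z + 3)
  => ( ( z + 3 ) - ( z + 3 ) ) == 20
stmt 4: z := z - z  -- replace 2 occurrence(s) of z with (z - z)
  => ( ( ( z - z ) + 3 ) - ( ( z - z ) + 3 ) ) == 20
stmt 3: x := z * y  -- replace 0 occurrence(s) of x with (z * y)
  => ( ( ( z - z ) + 3 ) - ( ( z - z ) + 3 ) ) == 20
stmt 2: y := y + z  -- replace 0 occurrence(s) of y with (y + z)
  => ( ( ( z - z ) + 3 ) - ( ( z - z ) + 3 ) ) == 20
stmt 1: x := x + z  -- replace 0 occurrence(s) of x with (x + z)
  => ( ( ( z - z ) + 3 ) - ( ( z - z ) + 3 ) ) == 20

Answer: ( ( ( z - z ) + 3 ) - ( ( z - z ) + 3 ) ) == 20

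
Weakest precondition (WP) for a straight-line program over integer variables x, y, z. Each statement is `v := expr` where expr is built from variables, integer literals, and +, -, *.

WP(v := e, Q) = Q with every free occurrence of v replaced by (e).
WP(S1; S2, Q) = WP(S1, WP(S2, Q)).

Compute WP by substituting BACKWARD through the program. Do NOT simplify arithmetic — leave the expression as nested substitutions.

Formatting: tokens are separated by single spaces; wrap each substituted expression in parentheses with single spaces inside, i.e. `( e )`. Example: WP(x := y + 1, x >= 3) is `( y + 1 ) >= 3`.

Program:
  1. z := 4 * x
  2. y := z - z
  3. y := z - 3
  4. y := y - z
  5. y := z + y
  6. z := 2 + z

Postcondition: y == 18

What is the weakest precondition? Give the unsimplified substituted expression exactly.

Answer: ( ( 4 * x ) + ( ( ( 4 * x ) - 3 ) - ( 4 * x ) ) ) == 18

Derivation:
post: y == 18
stmt 6: z := 2 + z  -- replace 0 occurrence(s) of z with (2 + z)
  => y == 18
stmt 5: y := z + y  -- replace 1 occurrence(s) of y with (z + y)
  => ( z + y ) == 18
stmt 4: y := y - z  -- replace 1 occurrence(s) of y with (y - z)
  => ( z + ( y - z ) ) == 18
stmt 3: y := z - 3  -- replace 1 occurrence(s) of y with (z - 3)
  => ( z + ( ( z - 3 ) - z ) ) == 18
stmt 2: y := z - z  -- replace 0 occurrence(s) of y with (z - z)
  => ( z + ( ( z - 3 ) - z ) ) == 18
stmt 1: z := 4 * x  -- replace 3 occurrence(s) of z with (4 * x)
  => ( ( 4 * x ) + ( ( ( 4 * x ) - 3 ) - ( 4 * x ) ) ) == 18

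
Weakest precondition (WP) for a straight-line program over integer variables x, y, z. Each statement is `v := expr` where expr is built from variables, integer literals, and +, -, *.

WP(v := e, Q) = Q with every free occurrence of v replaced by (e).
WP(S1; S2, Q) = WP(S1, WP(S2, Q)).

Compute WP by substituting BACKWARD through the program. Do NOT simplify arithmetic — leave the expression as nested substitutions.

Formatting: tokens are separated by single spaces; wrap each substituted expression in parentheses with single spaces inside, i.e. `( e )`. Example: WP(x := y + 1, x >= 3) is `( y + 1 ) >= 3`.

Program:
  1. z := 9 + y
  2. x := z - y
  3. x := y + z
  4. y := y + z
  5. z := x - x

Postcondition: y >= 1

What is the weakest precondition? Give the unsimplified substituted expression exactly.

post: y >= 1
stmt 5: z := x - x  -- replace 0 occurrence(s) of z with (x - x)
  => y >= 1
stmt 4: y := y + z  -- replace 1 occurrence(s) of y with (y + z)
  => ( y + z ) >= 1
stmt 3: x := y + z  -- replace 0 occurrence(s) of x with (y + z)
  => ( y + z ) >= 1
stmt 2: x := z - y  -- replace 0 occurrence(s) of x with (z - y)
  => ( y + z ) >= 1
stmt 1: z := 9 + y  -- replace 1 occurrence(s) of z with (9 + y)
  => ( y + ( 9 + y ) ) >= 1

Answer: ( y + ( 9 + y ) ) >= 1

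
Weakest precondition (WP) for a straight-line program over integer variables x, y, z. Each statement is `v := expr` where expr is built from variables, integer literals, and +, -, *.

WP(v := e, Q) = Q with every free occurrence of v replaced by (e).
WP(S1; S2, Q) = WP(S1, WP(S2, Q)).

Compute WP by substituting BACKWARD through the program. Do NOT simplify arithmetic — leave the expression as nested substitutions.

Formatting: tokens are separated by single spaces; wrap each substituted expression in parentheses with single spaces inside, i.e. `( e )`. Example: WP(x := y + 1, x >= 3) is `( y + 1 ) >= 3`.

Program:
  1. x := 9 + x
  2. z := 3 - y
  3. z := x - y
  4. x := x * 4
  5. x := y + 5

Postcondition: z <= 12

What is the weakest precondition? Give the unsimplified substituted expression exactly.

post: z <= 12
stmt 5: x := y + 5  -- replace 0 occurrence(s) of x with (y + 5)
  => z <= 12
stmt 4: x := x * 4  -- replace 0 occurrence(s) of x with (x * 4)
  => z <= 12
stmt 3: z := x - y  -- replace 1 occurrence(s) of z with (x - y)
  => ( x - y ) <= 12
stmt 2: z := 3 - y  -- replace 0 occurrence(s) of z with (3 - y)
  => ( x - y ) <= 12
stmt 1: x := 9 + x  -- replace 1 occurrence(s) of x with (9 + x)
  => ( ( 9 + x ) - y ) <= 12

Answer: ( ( 9 + x ) - y ) <= 12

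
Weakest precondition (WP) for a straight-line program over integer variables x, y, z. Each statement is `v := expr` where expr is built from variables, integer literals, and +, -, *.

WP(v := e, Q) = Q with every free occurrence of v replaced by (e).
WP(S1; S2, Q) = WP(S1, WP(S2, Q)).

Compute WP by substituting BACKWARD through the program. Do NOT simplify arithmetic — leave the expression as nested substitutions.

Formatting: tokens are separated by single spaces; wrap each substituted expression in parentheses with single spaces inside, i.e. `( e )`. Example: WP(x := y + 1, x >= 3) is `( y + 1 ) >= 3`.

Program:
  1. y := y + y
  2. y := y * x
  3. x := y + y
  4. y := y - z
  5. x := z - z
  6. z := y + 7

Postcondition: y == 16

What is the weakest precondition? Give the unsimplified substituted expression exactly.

Answer: ( ( ( y + y ) * x ) - z ) == 16

Derivation:
post: y == 16
stmt 6: z := y + 7  -- replace 0 occurrence(s) of z with (y + 7)
  => y == 16
stmt 5: x := z - z  -- replace 0 occurrence(s) of x with (z - z)
  => y == 16
stmt 4: y := y - z  -- replace 1 occurrence(s) of y with (y - z)
  => ( y - z ) == 16
stmt 3: x := y + y  -- replace 0 occurrence(s) of x with (y + y)
  => ( y - z ) == 16
stmt 2: y := y * x  -- replace 1 occurrence(s) of y with (y * x)
  => ( ( y * x ) - z ) == 16
stmt 1: y := y + y  -- replace 1 occurrence(s) of y with (y + y)
  => ( ( ( y + y ) * x ) - z ) == 16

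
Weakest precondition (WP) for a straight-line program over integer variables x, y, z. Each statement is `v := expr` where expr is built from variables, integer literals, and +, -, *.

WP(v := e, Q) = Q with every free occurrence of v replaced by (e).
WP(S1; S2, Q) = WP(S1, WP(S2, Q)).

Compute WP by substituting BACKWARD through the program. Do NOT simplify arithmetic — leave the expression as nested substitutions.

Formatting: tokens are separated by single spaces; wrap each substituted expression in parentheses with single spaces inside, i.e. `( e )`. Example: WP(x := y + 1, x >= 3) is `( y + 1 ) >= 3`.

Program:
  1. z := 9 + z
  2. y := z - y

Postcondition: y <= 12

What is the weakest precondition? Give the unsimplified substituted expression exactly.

post: y <= 12
stmt 2: y := z - y  -- replace 1 occurrence(s) of y with (z - y)
  => ( z - y ) <= 12
stmt 1: z := 9 + z  -- replace 1 occurrence(s) of z with (9 + z)
  => ( ( 9 + z ) - y ) <= 12

Answer: ( ( 9 + z ) - y ) <= 12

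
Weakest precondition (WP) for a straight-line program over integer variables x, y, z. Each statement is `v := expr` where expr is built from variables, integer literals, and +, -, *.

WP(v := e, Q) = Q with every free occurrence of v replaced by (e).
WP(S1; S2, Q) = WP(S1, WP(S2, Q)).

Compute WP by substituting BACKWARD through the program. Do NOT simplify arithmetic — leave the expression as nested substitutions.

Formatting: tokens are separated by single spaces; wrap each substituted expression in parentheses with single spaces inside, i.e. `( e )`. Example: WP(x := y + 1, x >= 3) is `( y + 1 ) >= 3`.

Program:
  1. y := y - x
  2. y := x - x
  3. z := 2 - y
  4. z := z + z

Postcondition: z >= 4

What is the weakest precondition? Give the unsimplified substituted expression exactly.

Answer: ( ( 2 - ( x - x ) ) + ( 2 - ( x - x ) ) ) >= 4

Derivation:
post: z >= 4
stmt 4: z := z + z  -- replace 1 occurrence(s) of z with (z + z)
  => ( z + z ) >= 4
stmt 3: z := 2 - y  -- replace 2 occurrence(s) of z with (2 - y)
  => ( ( 2 - y ) + ( 2 - y ) ) >= 4
stmt 2: y := x - x  -- replace 2 occurrence(s) of y with (x - x)
  => ( ( 2 - ( x - x ) ) + ( 2 - ( x - x ) ) ) >= 4
stmt 1: y := y - x  -- replace 0 occurrence(s) of y with (y - x)
  => ( ( 2 - ( x - x ) ) + ( 2 - ( x - x ) ) ) >= 4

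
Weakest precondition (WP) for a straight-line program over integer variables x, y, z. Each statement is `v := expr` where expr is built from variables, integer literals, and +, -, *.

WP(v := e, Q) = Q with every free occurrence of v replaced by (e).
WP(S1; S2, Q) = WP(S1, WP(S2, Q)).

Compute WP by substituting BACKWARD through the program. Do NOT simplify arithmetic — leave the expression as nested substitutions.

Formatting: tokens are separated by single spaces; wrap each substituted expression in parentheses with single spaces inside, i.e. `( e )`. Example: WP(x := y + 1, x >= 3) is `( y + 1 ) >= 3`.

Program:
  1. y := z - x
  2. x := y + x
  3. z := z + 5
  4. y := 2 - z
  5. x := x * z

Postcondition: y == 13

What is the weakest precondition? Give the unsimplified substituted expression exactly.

Answer: ( 2 - ( z + 5 ) ) == 13

Derivation:
post: y == 13
stmt 5: x := x * z  -- replace 0 occurrence(s) of x with (x * z)
  => y == 13
stmt 4: y := 2 - z  -- replace 1 occurrence(s) of y with (2 - z)
  => ( 2 - z ) == 13
stmt 3: z := z + 5  -- replace 1 occurrence(s) of z with (z + 5)
  => ( 2 - ( z + 5 ) ) == 13
stmt 2: x := y + x  -- replace 0 occurrence(s) of x with (y + x)
  => ( 2 - ( z + 5 ) ) == 13
stmt 1: y := z - x  -- replace 0 occurrence(s) of y with (z - x)
  => ( 2 - ( z + 5 ) ) == 13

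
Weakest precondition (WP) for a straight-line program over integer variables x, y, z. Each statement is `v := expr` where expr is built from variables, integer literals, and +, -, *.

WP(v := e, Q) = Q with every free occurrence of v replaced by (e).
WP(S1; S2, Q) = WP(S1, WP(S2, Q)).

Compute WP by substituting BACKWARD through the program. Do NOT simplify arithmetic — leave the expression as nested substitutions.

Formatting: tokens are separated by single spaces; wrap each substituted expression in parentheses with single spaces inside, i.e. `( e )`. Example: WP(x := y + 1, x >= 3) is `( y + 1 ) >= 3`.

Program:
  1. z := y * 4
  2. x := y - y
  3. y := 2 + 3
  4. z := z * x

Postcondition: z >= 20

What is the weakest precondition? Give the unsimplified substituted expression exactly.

Answer: ( ( y * 4 ) * ( y - y ) ) >= 20

Derivation:
post: z >= 20
stmt 4: z := z * x  -- replace 1 occurrence(s) of z with (z * x)
  => ( z * x ) >= 20
stmt 3: y := 2 + 3  -- replace 0 occurrence(s) of y with (2 + 3)
  => ( z * x ) >= 20
stmt 2: x := y - y  -- replace 1 occurrence(s) of x with (y - y)
  => ( z * ( y - y ) ) >= 20
stmt 1: z := y * 4  -- replace 1 occurrence(s) of z with (y * 4)
  => ( ( y * 4 ) * ( y - y ) ) >= 20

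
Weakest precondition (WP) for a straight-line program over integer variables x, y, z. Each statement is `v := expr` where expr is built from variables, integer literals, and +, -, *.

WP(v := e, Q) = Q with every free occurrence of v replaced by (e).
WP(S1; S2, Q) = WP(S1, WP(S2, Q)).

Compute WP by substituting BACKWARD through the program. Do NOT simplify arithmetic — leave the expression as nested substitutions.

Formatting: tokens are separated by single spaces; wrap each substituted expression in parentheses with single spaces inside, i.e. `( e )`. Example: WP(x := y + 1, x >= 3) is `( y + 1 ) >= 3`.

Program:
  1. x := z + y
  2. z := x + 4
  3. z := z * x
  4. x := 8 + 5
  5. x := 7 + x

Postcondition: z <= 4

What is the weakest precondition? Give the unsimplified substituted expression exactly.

post: z <= 4
stmt 5: x := 7 + x  -- replace 0 occurrence(s) of x with (7 + x)
  => z <= 4
stmt 4: x := 8 + 5  -- replace 0 occurrence(s) of x with (8 + 5)
  => z <= 4
stmt 3: z := z * x  -- replace 1 occurrence(s) of z with (z * x)
  => ( z * x ) <= 4
stmt 2: z := x + 4  -- replace 1 occurrence(s) of z with (x + 4)
  => ( ( x + 4 ) * x ) <= 4
stmt 1: x := z + y  -- replace 2 occurrence(s) of x with (z + y)
  => ( ( ( z + y ) + 4 ) * ( z + y ) ) <= 4

Answer: ( ( ( z + y ) + 4 ) * ( z + y ) ) <= 4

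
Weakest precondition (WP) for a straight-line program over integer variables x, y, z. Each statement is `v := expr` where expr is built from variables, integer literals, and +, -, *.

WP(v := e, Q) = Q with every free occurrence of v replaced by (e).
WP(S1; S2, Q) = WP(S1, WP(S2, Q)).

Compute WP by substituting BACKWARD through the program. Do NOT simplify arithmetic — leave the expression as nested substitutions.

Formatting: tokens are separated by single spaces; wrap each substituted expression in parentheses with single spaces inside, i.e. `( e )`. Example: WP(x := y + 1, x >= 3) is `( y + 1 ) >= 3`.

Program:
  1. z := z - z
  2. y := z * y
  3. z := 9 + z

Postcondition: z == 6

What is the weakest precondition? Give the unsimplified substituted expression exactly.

Answer: ( 9 + ( z - z ) ) == 6

Derivation:
post: z == 6
stmt 3: z := 9 + z  -- replace 1 occurrence(s) of z with (9 + z)
  => ( 9 + z ) == 6
stmt 2: y := z * y  -- replace 0 occurrence(s) of y with (z * y)
  => ( 9 + z ) == 6
stmt 1: z := z - z  -- replace 1 occurrence(s) of z with (z - z)
  => ( 9 + ( z - z ) ) == 6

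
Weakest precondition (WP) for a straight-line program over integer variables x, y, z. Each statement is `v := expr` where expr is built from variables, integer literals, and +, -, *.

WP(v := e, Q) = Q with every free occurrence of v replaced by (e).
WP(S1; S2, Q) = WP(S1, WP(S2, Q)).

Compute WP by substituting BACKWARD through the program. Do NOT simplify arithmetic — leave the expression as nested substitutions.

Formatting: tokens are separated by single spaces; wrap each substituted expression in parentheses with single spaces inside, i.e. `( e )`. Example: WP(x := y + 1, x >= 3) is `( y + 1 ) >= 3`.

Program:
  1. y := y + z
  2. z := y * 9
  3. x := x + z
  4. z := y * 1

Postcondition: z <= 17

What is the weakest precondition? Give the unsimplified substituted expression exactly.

Answer: ( ( y + z ) * 1 ) <= 17

Derivation:
post: z <= 17
stmt 4: z := y * 1  -- replace 1 occurrence(s) of z with (y * 1)
  => ( y * 1 ) <= 17
stmt 3: x := x + z  -- replace 0 occurrence(s) of x with (x + z)
  => ( y * 1 ) <= 17
stmt 2: z := y * 9  -- replace 0 occurrence(s) of z with (y * 9)
  => ( y * 1 ) <= 17
stmt 1: y := y + z  -- replace 1 occurrence(s) of y with (y + z)
  => ( ( y + z ) * 1 ) <= 17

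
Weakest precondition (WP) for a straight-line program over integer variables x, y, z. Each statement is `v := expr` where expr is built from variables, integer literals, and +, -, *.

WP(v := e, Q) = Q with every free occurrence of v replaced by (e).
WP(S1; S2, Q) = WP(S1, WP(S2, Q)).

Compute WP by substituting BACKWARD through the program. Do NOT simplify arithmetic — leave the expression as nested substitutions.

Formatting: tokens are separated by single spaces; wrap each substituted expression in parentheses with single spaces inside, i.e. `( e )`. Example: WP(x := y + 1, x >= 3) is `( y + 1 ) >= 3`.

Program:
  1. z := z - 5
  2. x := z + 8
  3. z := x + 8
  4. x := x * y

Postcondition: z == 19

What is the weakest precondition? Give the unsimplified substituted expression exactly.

post: z == 19
stmt 4: x := x * y  -- replace 0 occurrence(s) of x with (x * y)
  => z == 19
stmt 3: z := x + 8  -- replace 1 occurrence(s) of z with (x + 8)
  => ( x + 8 ) == 19
stmt 2: x := z + 8  -- replace 1 occurrence(s) of x with (z + 8)
  => ( ( z + 8 ) + 8 ) == 19
stmt 1: z := z - 5  -- replace 1 occurrence(s) of z with (z - 5)
  => ( ( ( z - 5 ) + 8 ) + 8 ) == 19

Answer: ( ( ( z - 5 ) + 8 ) + 8 ) == 19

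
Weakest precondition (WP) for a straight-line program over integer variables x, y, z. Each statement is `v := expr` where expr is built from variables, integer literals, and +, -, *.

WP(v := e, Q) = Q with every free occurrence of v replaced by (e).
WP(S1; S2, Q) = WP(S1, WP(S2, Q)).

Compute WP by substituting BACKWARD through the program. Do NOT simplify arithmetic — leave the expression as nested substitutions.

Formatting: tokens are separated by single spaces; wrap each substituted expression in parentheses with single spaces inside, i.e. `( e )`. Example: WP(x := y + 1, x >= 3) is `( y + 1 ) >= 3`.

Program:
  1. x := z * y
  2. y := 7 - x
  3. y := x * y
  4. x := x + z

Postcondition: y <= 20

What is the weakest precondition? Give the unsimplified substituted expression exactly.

post: y <= 20
stmt 4: x := x + z  -- replace 0 occurrence(s) of x with (x + z)
  => y <= 20
stmt 3: y := x * y  -- replace 1 occurrence(s) of y with (x * y)
  => ( x * y ) <= 20
stmt 2: y := 7 - x  -- replace 1 occurrence(s) of y with (7 - x)
  => ( x * ( 7 - x ) ) <= 20
stmt 1: x := z * y  -- replace 2 occurrence(s) of x with (z * y)
  => ( ( z * y ) * ( 7 - ( z * y ) ) ) <= 20

Answer: ( ( z * y ) * ( 7 - ( z * y ) ) ) <= 20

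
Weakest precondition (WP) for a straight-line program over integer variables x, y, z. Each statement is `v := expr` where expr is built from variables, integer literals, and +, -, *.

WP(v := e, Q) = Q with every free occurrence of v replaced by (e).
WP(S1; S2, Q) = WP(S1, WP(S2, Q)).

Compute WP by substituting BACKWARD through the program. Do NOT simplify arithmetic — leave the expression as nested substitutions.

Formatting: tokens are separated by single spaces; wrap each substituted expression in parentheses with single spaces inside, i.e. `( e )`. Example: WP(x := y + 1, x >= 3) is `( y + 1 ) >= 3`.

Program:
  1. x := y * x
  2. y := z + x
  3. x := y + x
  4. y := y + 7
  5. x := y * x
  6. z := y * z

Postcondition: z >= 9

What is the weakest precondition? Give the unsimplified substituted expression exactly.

post: z >= 9
stmt 6: z := y * z  -- replace 1 occurrence(s) of z with (y * z)
  => ( y * z ) >= 9
stmt 5: x := y * x  -- replace 0 occurrence(s) of x with (y * x)
  => ( y * z ) >= 9
stmt 4: y := y + 7  -- replace 1 occurrence(s) of y with (y + 7)
  => ( ( y + 7 ) * z ) >= 9
stmt 3: x := y + x  -- replace 0 occurrence(s) of x with (y + x)
  => ( ( y + 7 ) * z ) >= 9
stmt 2: y := z + x  -- replace 1 occurrence(s) of y with (z + x)
  => ( ( ( z + x ) + 7 ) * z ) >= 9
stmt 1: x := y * x  -- replace 1 occurrence(s) of x with (y * x)
  => ( ( ( z + ( y * x ) ) + 7 ) * z ) >= 9

Answer: ( ( ( z + ( y * x ) ) + 7 ) * z ) >= 9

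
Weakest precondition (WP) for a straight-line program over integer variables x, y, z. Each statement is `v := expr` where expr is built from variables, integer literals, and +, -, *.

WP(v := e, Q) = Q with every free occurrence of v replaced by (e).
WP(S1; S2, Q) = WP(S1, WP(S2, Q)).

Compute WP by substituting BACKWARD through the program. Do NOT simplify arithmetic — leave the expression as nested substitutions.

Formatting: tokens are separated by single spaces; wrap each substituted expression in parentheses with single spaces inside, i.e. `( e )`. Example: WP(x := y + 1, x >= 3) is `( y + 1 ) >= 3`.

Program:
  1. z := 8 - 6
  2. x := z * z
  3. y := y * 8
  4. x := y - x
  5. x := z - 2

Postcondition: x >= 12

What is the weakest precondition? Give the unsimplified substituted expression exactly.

post: x >= 12
stmt 5: x := z - 2  -- replace 1 occurrence(s) of x with (z - 2)
  => ( z - 2 ) >= 12
stmt 4: x := y - x  -- replace 0 occurrence(s) of x with (y - x)
  => ( z - 2 ) >= 12
stmt 3: y := y * 8  -- replace 0 occurrence(s) of y with (y * 8)
  => ( z - 2 ) >= 12
stmt 2: x := z * z  -- replace 0 occurrence(s) of x with (z * z)
  => ( z - 2 ) >= 12
stmt 1: z := 8 - 6  -- replace 1 occurrence(s) of z with (8 - 6)
  => ( ( 8 - 6 ) - 2 ) >= 12

Answer: ( ( 8 - 6 ) - 2 ) >= 12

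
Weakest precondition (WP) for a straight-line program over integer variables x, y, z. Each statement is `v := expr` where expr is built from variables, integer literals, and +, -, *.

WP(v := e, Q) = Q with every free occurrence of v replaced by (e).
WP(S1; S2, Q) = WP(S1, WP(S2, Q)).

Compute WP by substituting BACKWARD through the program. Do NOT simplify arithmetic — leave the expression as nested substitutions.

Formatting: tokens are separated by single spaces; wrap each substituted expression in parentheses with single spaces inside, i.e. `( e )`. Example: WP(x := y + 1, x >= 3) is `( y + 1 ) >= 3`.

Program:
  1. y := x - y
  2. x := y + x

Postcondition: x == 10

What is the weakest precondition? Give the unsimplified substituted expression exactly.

Answer: ( ( x - y ) + x ) == 10

Derivation:
post: x == 10
stmt 2: x := y + x  -- replace 1 occurrence(s) of x with (y + x)
  => ( y + x ) == 10
stmt 1: y := x - y  -- replace 1 occurrence(s) of y with (x - y)
  => ( ( x - y ) + x ) == 10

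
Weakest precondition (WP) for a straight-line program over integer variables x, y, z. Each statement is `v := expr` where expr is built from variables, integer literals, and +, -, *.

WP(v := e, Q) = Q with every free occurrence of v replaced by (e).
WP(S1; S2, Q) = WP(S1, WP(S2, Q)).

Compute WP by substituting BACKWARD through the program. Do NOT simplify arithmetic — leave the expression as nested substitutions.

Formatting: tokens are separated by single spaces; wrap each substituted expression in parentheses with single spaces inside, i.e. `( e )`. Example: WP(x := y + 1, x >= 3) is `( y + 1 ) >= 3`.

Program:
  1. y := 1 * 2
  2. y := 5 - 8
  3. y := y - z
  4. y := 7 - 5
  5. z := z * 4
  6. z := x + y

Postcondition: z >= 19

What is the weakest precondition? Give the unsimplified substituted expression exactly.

post: z >= 19
stmt 6: z := x + y  -- replace 1 occurrence(s) of z with (x + y)
  => ( x + y ) >= 19
stmt 5: z := z * 4  -- replace 0 occurrence(s) of z with (z * 4)
  => ( x + y ) >= 19
stmt 4: y := 7 - 5  -- replace 1 occurrence(s) of y with (7 - 5)
  => ( x + ( 7 - 5 ) ) >= 19
stmt 3: y := y - z  -- replace 0 occurrence(s) of y with (y - z)
  => ( x + ( 7 - 5 ) ) >= 19
stmt 2: y := 5 - 8  -- replace 0 occurrence(s) of y with (5 - 8)
  => ( x + ( 7 - 5 ) ) >= 19
stmt 1: y := 1 * 2  -- replace 0 occurrence(s) of y with (1 * 2)
  => ( x + ( 7 - 5 ) ) >= 19

Answer: ( x + ( 7 - 5 ) ) >= 19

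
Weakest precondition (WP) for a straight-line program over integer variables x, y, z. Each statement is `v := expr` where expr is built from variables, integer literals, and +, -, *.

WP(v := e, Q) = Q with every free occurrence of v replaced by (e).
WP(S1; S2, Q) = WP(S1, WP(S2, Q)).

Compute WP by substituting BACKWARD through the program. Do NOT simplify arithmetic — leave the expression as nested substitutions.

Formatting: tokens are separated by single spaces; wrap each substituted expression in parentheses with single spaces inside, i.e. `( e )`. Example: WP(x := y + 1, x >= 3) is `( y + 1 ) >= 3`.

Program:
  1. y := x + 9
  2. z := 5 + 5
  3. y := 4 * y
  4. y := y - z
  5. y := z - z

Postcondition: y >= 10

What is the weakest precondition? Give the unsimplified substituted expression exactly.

Answer: ( ( 5 + 5 ) - ( 5 + 5 ) ) >= 10

Derivation:
post: y >= 10
stmt 5: y := z - z  -- replace 1 occurrence(s) of y with (z - z)
  => ( z - z ) >= 10
stmt 4: y := y - z  -- replace 0 occurrence(s) of y with (y - z)
  => ( z - z ) >= 10
stmt 3: y := 4 * y  -- replace 0 occurrence(s) of y with (4 * y)
  => ( z - z ) >= 10
stmt 2: z := 5 + 5  -- replace 2 occurrence(s) of z with (5 + 5)
  => ( ( 5 + 5 ) - ( 5 + 5 ) ) >= 10
stmt 1: y := x + 9  -- replace 0 occurrence(s) of y with (x + 9)
  => ( ( 5 + 5 ) - ( 5 + 5 ) ) >= 10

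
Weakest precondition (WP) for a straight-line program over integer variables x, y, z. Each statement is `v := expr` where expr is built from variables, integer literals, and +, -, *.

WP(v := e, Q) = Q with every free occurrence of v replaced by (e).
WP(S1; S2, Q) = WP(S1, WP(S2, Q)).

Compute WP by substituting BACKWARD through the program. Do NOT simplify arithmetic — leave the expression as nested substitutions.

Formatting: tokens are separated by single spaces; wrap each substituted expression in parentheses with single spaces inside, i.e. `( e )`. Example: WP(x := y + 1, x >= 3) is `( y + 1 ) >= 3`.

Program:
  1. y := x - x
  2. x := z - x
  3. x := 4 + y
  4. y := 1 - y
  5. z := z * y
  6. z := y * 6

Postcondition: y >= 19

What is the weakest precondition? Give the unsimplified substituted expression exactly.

post: y >= 19
stmt 6: z := y * 6  -- replace 0 occurrence(s) of z with (y * 6)
  => y >= 19
stmt 5: z := z * y  -- replace 0 occurrence(s) of z with (z * y)
  => y >= 19
stmt 4: y := 1 - y  -- replace 1 occurrence(s) of y with (1 - y)
  => ( 1 - y ) >= 19
stmt 3: x := 4 + y  -- replace 0 occurrence(s) of x with (4 + y)
  => ( 1 - y ) >= 19
stmt 2: x := z - x  -- replace 0 occurrence(s) of x with (z - x)
  => ( 1 - y ) >= 19
stmt 1: y := x - x  -- replace 1 occurrence(s) of y with (x - x)
  => ( 1 - ( x - x ) ) >= 19

Answer: ( 1 - ( x - x ) ) >= 19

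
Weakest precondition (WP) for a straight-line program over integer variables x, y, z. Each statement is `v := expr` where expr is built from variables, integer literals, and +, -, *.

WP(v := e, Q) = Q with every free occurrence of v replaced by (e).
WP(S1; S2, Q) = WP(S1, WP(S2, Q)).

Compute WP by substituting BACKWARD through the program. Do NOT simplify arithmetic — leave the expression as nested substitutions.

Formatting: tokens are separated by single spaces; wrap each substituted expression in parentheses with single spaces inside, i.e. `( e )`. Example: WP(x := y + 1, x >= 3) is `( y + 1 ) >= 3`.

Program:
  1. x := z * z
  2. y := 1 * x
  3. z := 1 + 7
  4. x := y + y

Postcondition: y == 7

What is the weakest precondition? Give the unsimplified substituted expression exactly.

Answer: ( 1 * ( z * z ) ) == 7

Derivation:
post: y == 7
stmt 4: x := y + y  -- replace 0 occurrence(s) of x with (y + y)
  => y == 7
stmt 3: z := 1 + 7  -- replace 0 occurrence(s) of z with (1 + 7)
  => y == 7
stmt 2: y := 1 * x  -- replace 1 occurrence(s) of y with (1 * x)
  => ( 1 * x ) == 7
stmt 1: x := z * z  -- replace 1 occurrence(s) of x with (z * z)
  => ( 1 * ( z * z ) ) == 7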